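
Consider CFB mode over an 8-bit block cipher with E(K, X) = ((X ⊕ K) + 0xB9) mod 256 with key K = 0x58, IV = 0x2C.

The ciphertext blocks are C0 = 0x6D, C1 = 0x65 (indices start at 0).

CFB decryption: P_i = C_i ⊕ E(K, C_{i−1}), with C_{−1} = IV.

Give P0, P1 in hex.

P0: E(K, 0x2C) = 0x2D; 0x6D ⊕ 0x2D = 0x40.
P1: E(K, 0x6D) = 0xEE; 0x65 ⊕ 0xEE = 0x8B.

P0 = 0x40, P1 = 0x8B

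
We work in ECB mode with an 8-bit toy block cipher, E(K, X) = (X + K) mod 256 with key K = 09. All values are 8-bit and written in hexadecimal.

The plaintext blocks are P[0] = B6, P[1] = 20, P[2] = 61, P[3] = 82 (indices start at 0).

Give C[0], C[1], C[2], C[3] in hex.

C[0] = BF, C[1] = 29, C[2] = 6A, C[3] = 8B

ECB encryption: C_i = E(K, P_i).
C[0]: E(K, B6) = BF.
C[1]: E(K, 20) = 29.
C[2]: E(K, 61) = 6A.
C[3]: E(K, 82) = 8B.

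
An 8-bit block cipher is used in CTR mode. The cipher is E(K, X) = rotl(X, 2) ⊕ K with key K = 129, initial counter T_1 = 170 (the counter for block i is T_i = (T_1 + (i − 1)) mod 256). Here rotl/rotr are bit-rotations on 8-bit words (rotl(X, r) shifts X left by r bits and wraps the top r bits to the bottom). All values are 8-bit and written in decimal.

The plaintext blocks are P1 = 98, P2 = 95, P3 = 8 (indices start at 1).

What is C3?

C3 = 59

CTR encryption: S_i = E(K, T_i) where T_i is the counter for block i; C_i = P_i ⊕ S_i.
C1: T = 170, S = E(K, T) = 43; 98 ⊕ 43 = 73.
C2: T = 171, S = E(K, T) = 47; 95 ⊕ 47 = 112.
C3: T = 172, S = E(K, T) = 51; 8 ⊕ 51 = 59.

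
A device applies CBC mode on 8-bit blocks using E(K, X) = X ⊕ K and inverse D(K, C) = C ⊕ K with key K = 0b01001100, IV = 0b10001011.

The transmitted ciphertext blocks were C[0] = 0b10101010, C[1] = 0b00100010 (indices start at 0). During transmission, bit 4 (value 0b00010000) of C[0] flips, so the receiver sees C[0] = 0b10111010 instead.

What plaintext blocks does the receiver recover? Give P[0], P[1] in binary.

CBC decryption: P_i = D(K, C_i) ⊕ C_{i−1}, with C_{−1} = IV.
Only C[0] changed, to 0b10111010. In CBC, a change in C_i garbles P_i and flips the same bit in P_{i+1}. Decrypting the received ciphertext:
P[0]: D(K, 0b10111010) = 0b11110110; 0b11110110 ⊕ 0b10001011 = 0b01111101.
P[1]: D(K, 0b00100010) = 0b01101110; 0b01101110 ⊕ 0b10111010 = 0b11010100.
Blocks that differ from the original plaintext: P[0], P[1].

P[0] = 0b01111101, P[1] = 0b11010100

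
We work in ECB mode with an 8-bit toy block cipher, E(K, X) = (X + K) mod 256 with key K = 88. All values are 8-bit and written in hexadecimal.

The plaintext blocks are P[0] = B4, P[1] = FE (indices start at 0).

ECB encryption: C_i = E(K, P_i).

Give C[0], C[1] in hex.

C[0] = 3C, C[1] = 86

C[0]: E(K, B4) = 3C.
C[1]: E(K, FE) = 86.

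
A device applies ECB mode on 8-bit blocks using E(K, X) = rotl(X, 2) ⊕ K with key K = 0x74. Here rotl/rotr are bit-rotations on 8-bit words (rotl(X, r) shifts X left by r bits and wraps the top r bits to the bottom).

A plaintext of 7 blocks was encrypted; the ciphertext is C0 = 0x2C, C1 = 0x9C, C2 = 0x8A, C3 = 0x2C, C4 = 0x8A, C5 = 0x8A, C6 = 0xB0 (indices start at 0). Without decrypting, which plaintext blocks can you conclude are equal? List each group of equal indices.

P0 = P3; P2 = P4 = P5

ECB encrypts each block independently with the same key, so equal ciphertext blocks imply equal plaintext blocks.
C0 = C3 = 0x2C, so P0 = P3.
C2 = C4 = C5 = 0x8A, so P2 = P4 = P5.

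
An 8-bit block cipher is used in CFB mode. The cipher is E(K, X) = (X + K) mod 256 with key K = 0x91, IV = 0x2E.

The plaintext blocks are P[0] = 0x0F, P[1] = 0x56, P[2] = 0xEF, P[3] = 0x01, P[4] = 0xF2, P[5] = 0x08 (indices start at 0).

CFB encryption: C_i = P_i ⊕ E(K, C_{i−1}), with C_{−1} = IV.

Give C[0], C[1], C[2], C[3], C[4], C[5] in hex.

C[0] = 0xB0, C[1] = 0x17, C[2] = 0x47, C[3] = 0xD9, C[4] = 0x98, C[5] = 0x21

C[0]: E(K, 0x2E) = 0xBF; 0x0F ⊕ 0xBF = 0xB0.
C[1]: E(K, 0xB0) = 0x41; 0x56 ⊕ 0x41 = 0x17.
C[2]: E(K, 0x17) = 0xA8; 0xEF ⊕ 0xA8 = 0x47.
C[3]: E(K, 0x47) = 0xD8; 0x01 ⊕ 0xD8 = 0xD9.
C[4]: E(K, 0xD9) = 0x6A; 0xF2 ⊕ 0x6A = 0x98.
C[5]: E(K, 0x98) = 0x29; 0x08 ⊕ 0x29 = 0x21.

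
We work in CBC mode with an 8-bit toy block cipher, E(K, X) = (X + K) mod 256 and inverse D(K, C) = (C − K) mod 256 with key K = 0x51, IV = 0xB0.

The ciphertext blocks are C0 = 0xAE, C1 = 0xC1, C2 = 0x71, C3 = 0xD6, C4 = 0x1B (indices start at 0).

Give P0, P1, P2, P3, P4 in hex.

P0 = 0xED, P1 = 0xDE, P2 = 0xE1, P3 = 0xF4, P4 = 0x1C

CBC decryption: P_i = D(K, C_i) ⊕ C_{i−1}, with C_{−1} = IV.
P0: D(K, 0xAE) = 0x5D; 0x5D ⊕ 0xB0 = 0xED.
P1: D(K, 0xC1) = 0x70; 0x70 ⊕ 0xAE = 0xDE.
P2: D(K, 0x71) = 0x20; 0x20 ⊕ 0xC1 = 0xE1.
P3: D(K, 0xD6) = 0x85; 0x85 ⊕ 0x71 = 0xF4.
P4: D(K, 0x1B) = 0xCA; 0xCA ⊕ 0xD6 = 0x1C.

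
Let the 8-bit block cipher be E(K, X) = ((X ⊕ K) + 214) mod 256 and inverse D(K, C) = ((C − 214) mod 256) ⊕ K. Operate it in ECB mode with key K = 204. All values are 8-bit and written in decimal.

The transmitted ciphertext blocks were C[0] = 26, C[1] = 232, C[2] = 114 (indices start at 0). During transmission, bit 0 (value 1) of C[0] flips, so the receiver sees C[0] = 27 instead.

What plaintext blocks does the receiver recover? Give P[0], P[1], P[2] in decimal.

P[0] = 137, P[1] = 222, P[2] = 80

ECB decryption: P_i = D(K, C_i).
Only C[0] changed, to 27. In ECB, a change in C_i affects only P_i. Decrypting the received ciphertext:
P[0]: D(K, 27) = 137.
P[1]: D(K, 232) = 222.
P[2]: D(K, 114) = 80.
Blocks that differ from the original plaintext: P[0].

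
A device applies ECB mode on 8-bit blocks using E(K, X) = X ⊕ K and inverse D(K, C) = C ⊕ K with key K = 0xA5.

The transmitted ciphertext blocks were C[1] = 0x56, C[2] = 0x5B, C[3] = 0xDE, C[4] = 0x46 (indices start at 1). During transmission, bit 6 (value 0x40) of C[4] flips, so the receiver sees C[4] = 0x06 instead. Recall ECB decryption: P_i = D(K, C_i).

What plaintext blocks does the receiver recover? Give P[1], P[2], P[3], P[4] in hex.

Only C[4] changed, to 0x06. In ECB, a change in C_i affects only P_i. Decrypting the received ciphertext:
P[1]: D(K, 0x56) = 0xF3.
P[2]: D(K, 0x5B) = 0xFE.
P[3]: D(K, 0xDE) = 0x7B.
P[4]: D(K, 0x06) = 0xA3.
Blocks that differ from the original plaintext: P[4].

P[1] = 0xF3, P[2] = 0xFE, P[3] = 0x7B, P[4] = 0xA3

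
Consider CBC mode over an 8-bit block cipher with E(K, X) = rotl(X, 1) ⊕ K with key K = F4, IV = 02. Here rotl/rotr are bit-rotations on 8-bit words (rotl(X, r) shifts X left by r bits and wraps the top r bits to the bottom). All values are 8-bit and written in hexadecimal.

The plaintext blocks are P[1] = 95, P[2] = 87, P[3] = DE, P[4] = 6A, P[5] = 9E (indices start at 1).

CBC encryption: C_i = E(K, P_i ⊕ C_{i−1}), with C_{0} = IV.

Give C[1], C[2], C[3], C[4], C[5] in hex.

C[1] = DB, C[2] = 4C, C[3] = D1, C[4] = 83, C[5] = CE

C[1]: P[1] ⊕ 02 = 97; E(K, 97) = DB.
C[2]: P[2] ⊕ DB = 5C; E(K, 5C) = 4C.
C[3]: P[3] ⊕ 4C = 92; E(K, 92) = D1.
C[4]: P[4] ⊕ D1 = BB; E(K, BB) = 83.
C[5]: P[5] ⊕ 83 = 1D; E(K, 1D) = CE.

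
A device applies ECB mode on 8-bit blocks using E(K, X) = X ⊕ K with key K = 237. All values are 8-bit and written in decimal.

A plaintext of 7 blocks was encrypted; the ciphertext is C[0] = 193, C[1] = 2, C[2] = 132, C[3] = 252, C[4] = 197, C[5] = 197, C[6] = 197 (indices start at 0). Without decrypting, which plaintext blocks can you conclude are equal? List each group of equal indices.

P[4] = P[5] = P[6]

ECB encrypts each block independently with the same key, so equal ciphertext blocks imply equal plaintext blocks.
C[4] = C[5] = C[6] = 197, so P[4] = P[5] = P[6].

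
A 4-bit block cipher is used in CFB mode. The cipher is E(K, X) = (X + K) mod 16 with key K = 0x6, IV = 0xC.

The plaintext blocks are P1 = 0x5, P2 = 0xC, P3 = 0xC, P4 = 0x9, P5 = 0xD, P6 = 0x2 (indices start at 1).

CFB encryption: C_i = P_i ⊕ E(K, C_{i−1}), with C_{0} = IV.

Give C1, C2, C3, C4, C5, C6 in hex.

C1 = 0x7, C2 = 0x1, C3 = 0xB, C4 = 0x8, C5 = 0x3, C6 = 0xB

C1: E(K, 0xC) = 0x2; 0x5 ⊕ 0x2 = 0x7.
C2: E(K, 0x7) = 0xD; 0xC ⊕ 0xD = 0x1.
C3: E(K, 0x1) = 0x7; 0xC ⊕ 0x7 = 0xB.
C4: E(K, 0xB) = 0x1; 0x9 ⊕ 0x1 = 0x8.
C5: E(K, 0x8) = 0xE; 0xD ⊕ 0xE = 0x3.
C6: E(K, 0x3) = 0x9; 0x2 ⊕ 0x9 = 0xB.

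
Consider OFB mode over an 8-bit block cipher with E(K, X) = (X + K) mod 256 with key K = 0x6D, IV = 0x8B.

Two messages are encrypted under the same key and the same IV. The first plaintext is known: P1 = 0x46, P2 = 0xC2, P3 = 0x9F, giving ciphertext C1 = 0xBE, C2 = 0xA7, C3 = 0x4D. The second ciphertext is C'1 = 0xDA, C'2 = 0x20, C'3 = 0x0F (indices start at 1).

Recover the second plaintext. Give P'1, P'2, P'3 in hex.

P'1 = 0x22, P'2 = 0x45, P'3 = 0xDD

In OFB with a reused IV, both messages share the same keystream S_i, so C_i ⊕ C'_i = P_i ⊕ P'_i and thus P'_i = P_i ⊕ C_i ⊕ C'_i.
P'1: 0x46 ⊕ 0xBE ⊕ 0xDA = 0x22.
P'2: 0xC2 ⊕ 0xA7 ⊕ 0x20 = 0x45.
P'3: 0x9F ⊕ 0x4D ⊕ 0x0F = 0xDD.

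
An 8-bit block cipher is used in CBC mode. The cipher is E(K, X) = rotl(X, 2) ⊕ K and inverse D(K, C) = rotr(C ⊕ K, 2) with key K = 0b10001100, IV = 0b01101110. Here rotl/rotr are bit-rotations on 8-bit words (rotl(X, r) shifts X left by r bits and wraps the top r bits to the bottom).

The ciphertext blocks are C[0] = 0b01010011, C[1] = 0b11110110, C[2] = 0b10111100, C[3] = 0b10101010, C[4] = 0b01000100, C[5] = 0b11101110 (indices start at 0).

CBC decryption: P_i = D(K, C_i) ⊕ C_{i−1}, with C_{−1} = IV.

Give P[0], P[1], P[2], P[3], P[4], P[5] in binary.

P[0]: D(K, 0b01010011) = 0b11110111; 0b11110111 ⊕ 0b01101110 = 0b10011001.
P[1]: D(K, 0b11110110) = 0b10011110; 0b10011110 ⊕ 0b01010011 = 0b11001101.
P[2]: D(K, 0b10111100) = 0b00001100; 0b00001100 ⊕ 0b11110110 = 0b11111010.
P[3]: D(K, 0b10101010) = 0b10001001; 0b10001001 ⊕ 0b10111100 = 0b00110101.
P[4]: D(K, 0b01000100) = 0b00110010; 0b00110010 ⊕ 0b10101010 = 0b10011000.
P[5]: D(K, 0b11101110) = 0b10011000; 0b10011000 ⊕ 0b01000100 = 0b11011100.

P[0] = 0b10011001, P[1] = 0b11001101, P[2] = 0b11111010, P[3] = 0b00110101, P[4] = 0b10011000, P[5] = 0b11011100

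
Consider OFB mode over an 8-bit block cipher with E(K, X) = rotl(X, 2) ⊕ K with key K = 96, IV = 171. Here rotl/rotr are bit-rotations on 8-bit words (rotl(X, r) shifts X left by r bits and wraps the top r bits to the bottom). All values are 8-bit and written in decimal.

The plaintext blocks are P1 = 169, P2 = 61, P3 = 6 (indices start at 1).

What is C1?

OFB encryption: S_i = E(K, S_{i−1}) with S_{0} = IV; C_i = P_i ⊕ S_i.
C1: S = E(K, 171) = 206; 169 ⊕ 206 = 103.

C1 = 103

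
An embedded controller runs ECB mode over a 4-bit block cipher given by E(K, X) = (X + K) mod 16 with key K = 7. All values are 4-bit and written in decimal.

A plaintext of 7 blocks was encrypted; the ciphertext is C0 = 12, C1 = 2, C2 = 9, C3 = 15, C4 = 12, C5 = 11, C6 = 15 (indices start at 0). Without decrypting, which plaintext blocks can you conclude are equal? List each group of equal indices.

ECB encrypts each block independently with the same key, so equal ciphertext blocks imply equal plaintext blocks.
C0 = C4 = 12, so P0 = P4.
C3 = C6 = 15, so P3 = P6.

P0 = P4; P3 = P6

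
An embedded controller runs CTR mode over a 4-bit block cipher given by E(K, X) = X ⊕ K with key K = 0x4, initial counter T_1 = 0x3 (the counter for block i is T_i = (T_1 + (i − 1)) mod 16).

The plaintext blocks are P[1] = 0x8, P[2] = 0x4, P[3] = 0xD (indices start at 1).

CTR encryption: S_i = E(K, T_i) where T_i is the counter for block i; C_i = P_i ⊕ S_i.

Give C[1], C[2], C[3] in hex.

C[1]: T = 0x3, S = E(K, T) = 0x7; 0x8 ⊕ 0x7 = 0xF.
C[2]: T = 0x4, S = E(K, T) = 0x0; 0x4 ⊕ 0x0 = 0x4.
C[3]: T = 0x5, S = E(K, T) = 0x1; 0xD ⊕ 0x1 = 0xC.

C[1] = 0xF, C[2] = 0x4, C[3] = 0xC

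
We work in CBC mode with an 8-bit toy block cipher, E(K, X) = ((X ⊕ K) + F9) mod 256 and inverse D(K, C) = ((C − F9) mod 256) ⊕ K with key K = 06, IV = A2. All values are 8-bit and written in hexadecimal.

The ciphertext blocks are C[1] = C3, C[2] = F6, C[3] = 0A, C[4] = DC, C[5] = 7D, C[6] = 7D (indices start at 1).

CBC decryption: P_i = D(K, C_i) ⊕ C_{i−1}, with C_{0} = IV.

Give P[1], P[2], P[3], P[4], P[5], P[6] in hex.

P[1]: D(K, C3) = CC; CC ⊕ A2 = 6E.
P[2]: D(K, F6) = FB; FB ⊕ C3 = 38.
P[3]: D(K, 0A) = 17; 17 ⊕ F6 = E1.
P[4]: D(K, DC) = E5; E5 ⊕ 0A = EF.
P[5]: D(K, 7D) = 82; 82 ⊕ DC = 5E.
P[6]: D(K, 7D) = 82; 82 ⊕ 7D = FF.

P[1] = 6E, P[2] = 38, P[3] = E1, P[4] = EF, P[5] = 5E, P[6] = FF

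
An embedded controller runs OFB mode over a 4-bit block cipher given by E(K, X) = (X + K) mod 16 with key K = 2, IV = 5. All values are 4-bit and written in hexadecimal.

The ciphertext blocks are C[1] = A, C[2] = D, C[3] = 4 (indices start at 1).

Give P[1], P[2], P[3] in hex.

OFB decryption: S_i = E(K, S_{i−1}) with S_{0} = IV; P_i = C_i ⊕ S_i.
P[1]: S = E(K, 5) = 7; A ⊕ 7 = D.
P[2]: S = E(K, 7) = 9; D ⊕ 9 = 4.
P[3]: S = E(K, 9) = B; 4 ⊕ B = F.

P[1] = D, P[2] = 4, P[3] = F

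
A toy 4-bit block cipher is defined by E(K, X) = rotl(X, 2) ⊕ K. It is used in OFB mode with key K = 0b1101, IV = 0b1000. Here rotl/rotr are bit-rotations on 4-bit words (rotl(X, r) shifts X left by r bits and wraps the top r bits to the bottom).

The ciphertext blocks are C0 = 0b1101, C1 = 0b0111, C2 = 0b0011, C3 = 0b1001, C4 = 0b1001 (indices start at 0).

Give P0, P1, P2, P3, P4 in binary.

OFB decryption: S_i = E(K, S_{i−1}) with S_{−1} = IV; P_i = C_i ⊕ S_i.
P0: S = E(K, 0b1000) = 0b1111; 0b1101 ⊕ 0b1111 = 0b0010.
P1: S = E(K, 0b1111) = 0b0010; 0b0111 ⊕ 0b0010 = 0b0101.
P2: S = E(K, 0b0010) = 0b0101; 0b0011 ⊕ 0b0101 = 0b0110.
P3: S = E(K, 0b0101) = 0b1000; 0b1001 ⊕ 0b1000 = 0b0001.
P4: S = E(K, 0b1000) = 0b1111; 0b1001 ⊕ 0b1111 = 0b0110.

P0 = 0b0010, P1 = 0b0101, P2 = 0b0110, P3 = 0b0001, P4 = 0b0110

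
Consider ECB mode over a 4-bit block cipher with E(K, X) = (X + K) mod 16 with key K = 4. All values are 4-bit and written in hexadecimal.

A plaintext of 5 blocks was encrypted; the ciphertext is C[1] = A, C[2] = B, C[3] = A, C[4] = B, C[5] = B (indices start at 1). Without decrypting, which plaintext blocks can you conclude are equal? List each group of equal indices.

P[1] = P[3]; P[2] = P[4] = P[5]

ECB encrypts each block independently with the same key, so equal ciphertext blocks imply equal plaintext blocks.
C[1] = C[3] = A, so P[1] = P[3].
C[2] = C[4] = C[5] = B, so P[2] = P[4] = P[5].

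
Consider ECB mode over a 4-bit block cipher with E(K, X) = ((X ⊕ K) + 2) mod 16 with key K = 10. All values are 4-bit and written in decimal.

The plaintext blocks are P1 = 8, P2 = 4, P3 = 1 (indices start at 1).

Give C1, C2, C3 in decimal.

ECB encryption: C_i = E(K, P_i).
C1: E(K, 8) = 4.
C2: E(K, 4) = 0.
C3: E(K, 1) = 13.

C1 = 4, C2 = 0, C3 = 13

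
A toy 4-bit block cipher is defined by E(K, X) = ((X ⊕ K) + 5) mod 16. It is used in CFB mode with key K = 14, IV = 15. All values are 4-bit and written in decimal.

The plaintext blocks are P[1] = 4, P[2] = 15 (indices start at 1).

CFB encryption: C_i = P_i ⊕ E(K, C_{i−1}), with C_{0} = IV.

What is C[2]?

C[1]: E(K, 15) = 6; 4 ⊕ 6 = 2.
C[2]: E(K, 2) = 1; 15 ⊕ 1 = 14.

C[2] = 14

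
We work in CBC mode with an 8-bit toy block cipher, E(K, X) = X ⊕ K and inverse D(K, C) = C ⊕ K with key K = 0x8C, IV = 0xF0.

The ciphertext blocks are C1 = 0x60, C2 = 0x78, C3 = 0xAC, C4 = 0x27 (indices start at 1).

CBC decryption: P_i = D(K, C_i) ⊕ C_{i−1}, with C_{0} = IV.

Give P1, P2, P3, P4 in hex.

P1: D(K, 0x60) = 0xEC; 0xEC ⊕ 0xF0 = 0x1C.
P2: D(K, 0x78) = 0xF4; 0xF4 ⊕ 0x60 = 0x94.
P3: D(K, 0xAC) = 0x20; 0x20 ⊕ 0x78 = 0x58.
P4: D(K, 0x27) = 0xAB; 0xAB ⊕ 0xAC = 0x07.

P1 = 0x1C, P2 = 0x94, P3 = 0x58, P4 = 0x07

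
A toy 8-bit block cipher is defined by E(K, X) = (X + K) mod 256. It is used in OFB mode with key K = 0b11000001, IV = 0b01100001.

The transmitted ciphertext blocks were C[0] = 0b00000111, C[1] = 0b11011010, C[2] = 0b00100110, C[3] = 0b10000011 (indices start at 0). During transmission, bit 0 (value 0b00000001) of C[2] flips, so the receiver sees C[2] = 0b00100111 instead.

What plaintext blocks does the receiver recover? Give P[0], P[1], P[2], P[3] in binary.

OFB decryption: S_i = E(K, S_{i−1}) with S_{−1} = IV; P_i = C_i ⊕ S_i.
Only C[2] changed, to 0b00100111. In OFB, a change in C_i flips the same bit in P_i only; the keystream is unaffected. Decrypting the received ciphertext:
P[0]: S = E(K, 0b01100001) = 0b00100010; 0b00000111 ⊕ 0b00100010 = 0b00100101.
P[1]: S = E(K, 0b00100010) = 0b11100011; 0b11011010 ⊕ 0b11100011 = 0b00111001.
P[2]: S = E(K, 0b11100011) = 0b10100100; 0b00100111 ⊕ 0b10100100 = 0b10000011.
P[3]: S = E(K, 0b10100100) = 0b01100101; 0b10000011 ⊕ 0b01100101 = 0b11100110.
Blocks that differ from the original plaintext: P[2].

P[0] = 0b00100101, P[1] = 0b00111001, P[2] = 0b10000011, P[3] = 0b11100110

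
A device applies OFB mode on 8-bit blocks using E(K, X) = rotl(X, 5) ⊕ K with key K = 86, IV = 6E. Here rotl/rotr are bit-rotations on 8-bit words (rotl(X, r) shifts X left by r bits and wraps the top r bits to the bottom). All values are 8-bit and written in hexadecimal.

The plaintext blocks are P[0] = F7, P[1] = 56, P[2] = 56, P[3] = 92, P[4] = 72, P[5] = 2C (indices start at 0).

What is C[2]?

OFB encryption: S_i = E(K, S_{i−1}) with S_{−1} = IV; C_i = P_i ⊕ S_i.
C[0]: S = E(K, 6E) = 4B; F7 ⊕ 4B = BC.
C[1]: S = E(K, 4B) = EF; 56 ⊕ EF = B9.
C[2]: S = E(K, EF) = 7B; 56 ⊕ 7B = 2D.

C[2] = 2D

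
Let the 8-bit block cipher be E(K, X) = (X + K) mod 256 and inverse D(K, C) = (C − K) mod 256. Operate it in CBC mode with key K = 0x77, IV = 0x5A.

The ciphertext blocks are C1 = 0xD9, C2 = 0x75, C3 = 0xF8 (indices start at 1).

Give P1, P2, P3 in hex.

P1 = 0x38, P2 = 0x27, P3 = 0xF4

CBC decryption: P_i = D(K, C_i) ⊕ C_{i−1}, with C_{0} = IV.
P1: D(K, 0xD9) = 0x62; 0x62 ⊕ 0x5A = 0x38.
P2: D(K, 0x75) = 0xFE; 0xFE ⊕ 0xD9 = 0x27.
P3: D(K, 0xF8) = 0x81; 0x81 ⊕ 0x75 = 0xF4.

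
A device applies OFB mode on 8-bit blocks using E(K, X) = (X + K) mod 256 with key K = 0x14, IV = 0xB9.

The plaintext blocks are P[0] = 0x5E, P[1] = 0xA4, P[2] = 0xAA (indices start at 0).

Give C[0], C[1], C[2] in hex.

C[0] = 0x93, C[1] = 0x45, C[2] = 0x5F

OFB encryption: S_i = E(K, S_{i−1}) with S_{−1} = IV; C_i = P_i ⊕ S_i.
C[0]: S = E(K, 0xB9) = 0xCD; 0x5E ⊕ 0xCD = 0x93.
C[1]: S = E(K, 0xCD) = 0xE1; 0xA4 ⊕ 0xE1 = 0x45.
C[2]: S = E(K, 0xE1) = 0xF5; 0xAA ⊕ 0xF5 = 0x5F.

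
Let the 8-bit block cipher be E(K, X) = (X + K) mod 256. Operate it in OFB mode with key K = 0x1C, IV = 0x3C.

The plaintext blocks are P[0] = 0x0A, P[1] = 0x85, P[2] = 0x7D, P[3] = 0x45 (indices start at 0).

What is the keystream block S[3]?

0xAC

OFB encryption: S_i = E(K, S_{i−1}) with S_{−1} = IV; C_i = P_i ⊕ S_i.
C[0]: S = E(K, 0x3C) = 0x58; 0x0A ⊕ 0x58 = 0x52.
C[1]: S = E(K, 0x58) = 0x74; 0x85 ⊕ 0x74 = 0xF1.
C[2]: S = E(K, 0x74) = 0x90; 0x7D ⊕ 0x90 = 0xED.
C[3]: S = E(K, 0x90) = 0xAC; 0x45 ⊕ 0xAC = 0xE9.
So S[3] = 0xAC.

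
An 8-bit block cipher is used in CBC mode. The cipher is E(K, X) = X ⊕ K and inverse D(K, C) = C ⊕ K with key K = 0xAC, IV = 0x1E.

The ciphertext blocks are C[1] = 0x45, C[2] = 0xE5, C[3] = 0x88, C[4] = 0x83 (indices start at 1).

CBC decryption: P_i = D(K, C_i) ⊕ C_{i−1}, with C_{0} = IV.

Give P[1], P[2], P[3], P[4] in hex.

P[1]: D(K, 0x45) = 0xE9; 0xE9 ⊕ 0x1E = 0xF7.
P[2]: D(K, 0xE5) = 0x49; 0x49 ⊕ 0x45 = 0x0C.
P[3]: D(K, 0x88) = 0x24; 0x24 ⊕ 0xE5 = 0xC1.
P[4]: D(K, 0x83) = 0x2F; 0x2F ⊕ 0x88 = 0xA7.

P[1] = 0xF7, P[2] = 0x0C, P[3] = 0xC1, P[4] = 0xA7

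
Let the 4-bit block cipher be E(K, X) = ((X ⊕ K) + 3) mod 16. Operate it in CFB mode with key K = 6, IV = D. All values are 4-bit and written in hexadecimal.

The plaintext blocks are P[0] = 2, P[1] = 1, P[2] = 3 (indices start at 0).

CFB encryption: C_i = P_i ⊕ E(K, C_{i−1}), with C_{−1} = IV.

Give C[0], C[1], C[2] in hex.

C[0] = C, C[1] = C, C[2] = E

C[0]: E(K, D) = E; 2 ⊕ E = C.
C[1]: E(K, C) = D; 1 ⊕ D = C.
C[2]: E(K, C) = D; 3 ⊕ D = E.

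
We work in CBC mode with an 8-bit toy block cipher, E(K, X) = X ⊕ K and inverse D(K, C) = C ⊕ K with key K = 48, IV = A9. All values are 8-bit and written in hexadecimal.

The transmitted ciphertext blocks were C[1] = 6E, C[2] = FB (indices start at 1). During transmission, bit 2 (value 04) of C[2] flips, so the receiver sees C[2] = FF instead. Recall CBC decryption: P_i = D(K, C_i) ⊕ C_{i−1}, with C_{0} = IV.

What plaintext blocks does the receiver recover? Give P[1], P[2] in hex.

P[1] = 8F, P[2] = D9

Only C[2] changed, to FF. In CBC, a change in C_i garbles P_i and flips the same bit in P_{i+1}. Decrypting the received ciphertext:
P[1]: D(K, 6E) = 26; 26 ⊕ A9 = 8F.
P[2]: D(K, FF) = B7; B7 ⊕ 6E = D9.
Blocks that differ from the original plaintext: P[2].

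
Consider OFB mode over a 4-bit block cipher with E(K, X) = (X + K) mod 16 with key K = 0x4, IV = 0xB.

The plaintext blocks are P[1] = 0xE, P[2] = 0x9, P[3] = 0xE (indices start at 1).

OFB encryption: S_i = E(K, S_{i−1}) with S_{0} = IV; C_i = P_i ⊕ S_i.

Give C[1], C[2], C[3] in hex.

C[1]: S = E(K, 0xB) = 0xF; 0xE ⊕ 0xF = 0x1.
C[2]: S = E(K, 0xF) = 0x3; 0x9 ⊕ 0x3 = 0xA.
C[3]: S = E(K, 0x3) = 0x7; 0xE ⊕ 0x7 = 0x9.

C[1] = 0x1, C[2] = 0xA, C[3] = 0x9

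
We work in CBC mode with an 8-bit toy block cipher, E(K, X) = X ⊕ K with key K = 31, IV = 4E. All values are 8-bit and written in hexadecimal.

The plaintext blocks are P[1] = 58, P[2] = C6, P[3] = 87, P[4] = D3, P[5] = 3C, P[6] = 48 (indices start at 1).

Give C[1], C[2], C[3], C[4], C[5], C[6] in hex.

C[1] = 27, C[2] = D0, C[3] = 66, C[4] = 84, C[5] = 89, C[6] = F0

CBC encryption: C_i = E(K, P_i ⊕ C_{i−1}), with C_{0} = IV.
C[1]: P[1] ⊕ 4E = 16; E(K, 16) = 27.
C[2]: P[2] ⊕ 27 = E1; E(K, E1) = D0.
C[3]: P[3] ⊕ D0 = 57; E(K, 57) = 66.
C[4]: P[4] ⊕ 66 = B5; E(K, B5) = 84.
C[5]: P[5] ⊕ 84 = B8; E(K, B8) = 89.
C[6]: P[6] ⊕ 89 = C1; E(K, C1) = F0.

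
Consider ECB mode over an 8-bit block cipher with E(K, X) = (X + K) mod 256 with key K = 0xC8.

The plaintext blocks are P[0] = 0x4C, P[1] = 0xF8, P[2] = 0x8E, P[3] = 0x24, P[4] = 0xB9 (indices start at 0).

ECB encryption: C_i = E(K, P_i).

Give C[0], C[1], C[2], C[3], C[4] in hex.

C[0]: E(K, 0x4C) = 0x14.
C[1]: E(K, 0xF8) = 0xC0.
C[2]: E(K, 0x8E) = 0x56.
C[3]: E(K, 0x24) = 0xEC.
C[4]: E(K, 0xB9) = 0x81.

C[0] = 0x14, C[1] = 0xC0, C[2] = 0x56, C[3] = 0xEC, C[4] = 0x81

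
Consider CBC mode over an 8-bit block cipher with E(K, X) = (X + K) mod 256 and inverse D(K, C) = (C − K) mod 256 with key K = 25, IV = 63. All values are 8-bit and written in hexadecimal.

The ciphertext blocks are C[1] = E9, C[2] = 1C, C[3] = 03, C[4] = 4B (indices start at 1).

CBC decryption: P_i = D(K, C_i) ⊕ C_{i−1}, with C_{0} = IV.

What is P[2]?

P[2] = 1E

P[2]: D(K, 1C) = F7; F7 ⊕ E9 = 1E.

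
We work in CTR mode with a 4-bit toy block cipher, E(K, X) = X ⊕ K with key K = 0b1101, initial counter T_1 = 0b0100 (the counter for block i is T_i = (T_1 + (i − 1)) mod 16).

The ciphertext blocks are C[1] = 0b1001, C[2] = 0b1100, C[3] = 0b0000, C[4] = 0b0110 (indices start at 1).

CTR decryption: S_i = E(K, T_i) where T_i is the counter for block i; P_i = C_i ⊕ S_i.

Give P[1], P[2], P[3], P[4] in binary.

P[1] = 0b0000, P[2] = 0b0100, P[3] = 0b1011, P[4] = 0b1100

P[1]: T = 0b0100, S = E(K, T) = 0b1001; 0b1001 ⊕ 0b1001 = 0b0000.
P[2]: T = 0b0101, S = E(K, T) = 0b1000; 0b1100 ⊕ 0b1000 = 0b0100.
P[3]: T = 0b0110, S = E(K, T) = 0b1011; 0b0000 ⊕ 0b1011 = 0b1011.
P[4]: T = 0b0111, S = E(K, T) = 0b1010; 0b0110 ⊕ 0b1010 = 0b1100.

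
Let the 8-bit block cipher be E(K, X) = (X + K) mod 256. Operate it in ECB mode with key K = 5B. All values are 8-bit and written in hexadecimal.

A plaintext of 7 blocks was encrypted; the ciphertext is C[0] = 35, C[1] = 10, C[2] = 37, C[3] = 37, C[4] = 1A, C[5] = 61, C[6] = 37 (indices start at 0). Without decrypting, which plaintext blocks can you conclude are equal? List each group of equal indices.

P[2] = P[3] = P[6]

ECB encrypts each block independently with the same key, so equal ciphertext blocks imply equal plaintext blocks.
C[2] = C[3] = C[6] = 37, so P[2] = P[3] = P[6].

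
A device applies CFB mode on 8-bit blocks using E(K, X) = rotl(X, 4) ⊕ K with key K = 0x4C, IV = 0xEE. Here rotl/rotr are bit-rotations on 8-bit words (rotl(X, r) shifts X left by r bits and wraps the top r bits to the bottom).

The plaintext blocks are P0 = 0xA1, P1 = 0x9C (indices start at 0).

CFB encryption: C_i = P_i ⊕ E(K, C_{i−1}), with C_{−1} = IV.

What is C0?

C0 = 0x03

C0: E(K, 0xEE) = 0xA2; 0xA1 ⊕ 0xA2 = 0x03.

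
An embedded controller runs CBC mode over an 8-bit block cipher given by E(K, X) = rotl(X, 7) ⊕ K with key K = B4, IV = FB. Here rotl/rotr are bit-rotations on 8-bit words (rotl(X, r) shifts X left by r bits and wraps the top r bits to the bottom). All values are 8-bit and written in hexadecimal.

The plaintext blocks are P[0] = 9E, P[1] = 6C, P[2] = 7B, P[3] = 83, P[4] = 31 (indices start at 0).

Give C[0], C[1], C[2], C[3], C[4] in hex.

C[0] = 06, C[1] = 81, C[2] = C9, C[3] = 91, C[4] = E4

CBC encryption: C_i = E(K, P_i ⊕ C_{i−1}), with C_{−1} = IV.
C[0]: P[0] ⊕ FB = 65; E(K, 65) = 06.
C[1]: P[1] ⊕ 06 = 6A; E(K, 6A) = 81.
C[2]: P[2] ⊕ 81 = FA; E(K, FA) = C9.
C[3]: P[3] ⊕ C9 = 4A; E(K, 4A) = 91.
C[4]: P[4] ⊕ 91 = A0; E(K, A0) = E4.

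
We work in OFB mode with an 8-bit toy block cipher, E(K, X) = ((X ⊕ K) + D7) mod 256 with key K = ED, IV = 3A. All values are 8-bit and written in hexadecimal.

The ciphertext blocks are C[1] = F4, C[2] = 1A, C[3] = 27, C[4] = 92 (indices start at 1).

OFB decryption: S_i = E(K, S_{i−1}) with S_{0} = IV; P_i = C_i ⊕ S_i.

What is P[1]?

P[1] = 5A

P[1]: S = E(K, 3A) = AE; F4 ⊕ AE = 5A.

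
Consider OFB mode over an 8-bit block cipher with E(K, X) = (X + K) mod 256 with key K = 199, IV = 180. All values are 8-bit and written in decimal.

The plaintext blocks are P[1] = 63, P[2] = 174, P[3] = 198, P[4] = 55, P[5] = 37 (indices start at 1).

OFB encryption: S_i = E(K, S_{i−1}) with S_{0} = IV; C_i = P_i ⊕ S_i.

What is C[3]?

C[1]: S = E(K, 180) = 123; 63 ⊕ 123 = 68.
C[2]: S = E(K, 123) = 66; 174 ⊕ 66 = 236.
C[3]: S = E(K, 66) = 9; 198 ⊕ 9 = 207.

C[3] = 207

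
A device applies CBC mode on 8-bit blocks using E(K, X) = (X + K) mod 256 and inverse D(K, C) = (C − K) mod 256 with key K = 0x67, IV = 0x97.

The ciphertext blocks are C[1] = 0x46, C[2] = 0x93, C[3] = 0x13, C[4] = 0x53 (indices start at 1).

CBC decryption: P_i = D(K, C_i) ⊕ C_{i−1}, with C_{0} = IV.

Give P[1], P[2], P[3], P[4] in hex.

P[1]: D(K, 0x46) = 0xDF; 0xDF ⊕ 0x97 = 0x48.
P[2]: D(K, 0x93) = 0x2C; 0x2C ⊕ 0x46 = 0x6A.
P[3]: D(K, 0x13) = 0xAC; 0xAC ⊕ 0x93 = 0x3F.
P[4]: D(K, 0x53) = 0xEC; 0xEC ⊕ 0x13 = 0xFF.

P[1] = 0x48, P[2] = 0x6A, P[3] = 0x3F, P[4] = 0xFF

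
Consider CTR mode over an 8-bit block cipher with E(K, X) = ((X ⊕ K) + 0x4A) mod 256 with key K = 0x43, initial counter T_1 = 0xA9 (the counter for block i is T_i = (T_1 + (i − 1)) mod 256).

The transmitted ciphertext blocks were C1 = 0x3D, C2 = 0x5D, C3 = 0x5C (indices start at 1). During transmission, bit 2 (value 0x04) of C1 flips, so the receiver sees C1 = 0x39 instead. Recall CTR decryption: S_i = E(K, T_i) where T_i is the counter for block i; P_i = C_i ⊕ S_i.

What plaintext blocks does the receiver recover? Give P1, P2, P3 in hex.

Only C1 changed, to 0x39. In CTR, a change in C_i flips the same bit in P_i only; the keystream is unaffected. Decrypting the received ciphertext:
P1: T = 0xA9, S = E(K, T) = 0x34; 0x39 ⊕ 0x34 = 0x0D.
P2: T = 0xAA, S = E(K, T) = 0x33; 0x5D ⊕ 0x33 = 0x6E.
P3: T = 0xAB, S = E(K, T) = 0x32; 0x5C ⊕ 0x32 = 0x6E.
Blocks that differ from the original plaintext: P1.

P1 = 0x0D, P2 = 0x6E, P3 = 0x6E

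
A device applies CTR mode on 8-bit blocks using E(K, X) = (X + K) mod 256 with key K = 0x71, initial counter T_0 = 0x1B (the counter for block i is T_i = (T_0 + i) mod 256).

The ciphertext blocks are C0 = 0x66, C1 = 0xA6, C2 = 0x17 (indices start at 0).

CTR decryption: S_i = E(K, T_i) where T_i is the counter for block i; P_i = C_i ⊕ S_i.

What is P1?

P1 = 0x2B

P1: T = 0x1C, S = E(K, T) = 0x8D; 0xA6 ⊕ 0x8D = 0x2B.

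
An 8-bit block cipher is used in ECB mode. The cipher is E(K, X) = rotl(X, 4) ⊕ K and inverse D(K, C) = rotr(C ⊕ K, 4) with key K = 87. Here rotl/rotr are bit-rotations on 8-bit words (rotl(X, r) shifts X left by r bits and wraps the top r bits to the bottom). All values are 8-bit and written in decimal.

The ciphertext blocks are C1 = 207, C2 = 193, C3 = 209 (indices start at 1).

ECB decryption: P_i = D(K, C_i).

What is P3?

P3: D(K, 209) = 104.

P3 = 104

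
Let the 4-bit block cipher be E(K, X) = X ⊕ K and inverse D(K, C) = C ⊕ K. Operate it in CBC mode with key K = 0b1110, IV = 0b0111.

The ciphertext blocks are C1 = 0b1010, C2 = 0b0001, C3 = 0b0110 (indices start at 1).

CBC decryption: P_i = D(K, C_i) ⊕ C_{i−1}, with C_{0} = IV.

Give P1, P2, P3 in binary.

P1: D(K, 0b1010) = 0b0100; 0b0100 ⊕ 0b0111 = 0b0011.
P2: D(K, 0b0001) = 0b1111; 0b1111 ⊕ 0b1010 = 0b0101.
P3: D(K, 0b0110) = 0b1000; 0b1000 ⊕ 0b0001 = 0b1001.

P1 = 0b0011, P2 = 0b0101, P3 = 0b1001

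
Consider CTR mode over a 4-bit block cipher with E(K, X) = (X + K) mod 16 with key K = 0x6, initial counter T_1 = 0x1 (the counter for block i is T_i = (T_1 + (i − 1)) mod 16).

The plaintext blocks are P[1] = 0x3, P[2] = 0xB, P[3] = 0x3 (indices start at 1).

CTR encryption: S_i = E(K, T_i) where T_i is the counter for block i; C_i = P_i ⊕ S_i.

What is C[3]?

C[3] = 0xA

C[1]: T = 0x1, S = E(K, T) = 0x7; 0x3 ⊕ 0x7 = 0x4.
C[2]: T = 0x2, S = E(K, T) = 0x8; 0xB ⊕ 0x8 = 0x3.
C[3]: T = 0x3, S = E(K, T) = 0x9; 0x3 ⊕ 0x9 = 0xA.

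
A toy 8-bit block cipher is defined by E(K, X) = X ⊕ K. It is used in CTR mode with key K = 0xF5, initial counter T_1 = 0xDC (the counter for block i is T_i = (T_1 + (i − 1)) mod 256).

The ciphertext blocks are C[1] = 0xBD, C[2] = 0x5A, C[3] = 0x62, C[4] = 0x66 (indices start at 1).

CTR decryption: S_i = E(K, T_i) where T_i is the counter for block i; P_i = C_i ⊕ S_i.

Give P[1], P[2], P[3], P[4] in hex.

P[1]: T = 0xDC, S = E(K, T) = 0x29; 0xBD ⊕ 0x29 = 0x94.
P[2]: T = 0xDD, S = E(K, T) = 0x28; 0x5A ⊕ 0x28 = 0x72.
P[3]: T = 0xDE, S = E(K, T) = 0x2B; 0x62 ⊕ 0x2B = 0x49.
P[4]: T = 0xDF, S = E(K, T) = 0x2A; 0x66 ⊕ 0x2A = 0x4C.

P[1] = 0x94, P[2] = 0x72, P[3] = 0x49, P[4] = 0x4C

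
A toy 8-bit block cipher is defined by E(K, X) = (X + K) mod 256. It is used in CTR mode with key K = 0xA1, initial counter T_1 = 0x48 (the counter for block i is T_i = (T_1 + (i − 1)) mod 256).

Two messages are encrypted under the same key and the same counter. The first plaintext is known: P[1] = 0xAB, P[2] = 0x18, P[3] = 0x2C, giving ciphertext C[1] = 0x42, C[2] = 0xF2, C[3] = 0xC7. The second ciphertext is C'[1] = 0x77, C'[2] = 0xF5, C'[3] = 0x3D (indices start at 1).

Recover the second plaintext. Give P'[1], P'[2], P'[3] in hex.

P'[1] = 0x9E, P'[2] = 0x1F, P'[3] = 0xD6

In CTR with a reused counter, both messages share the same keystream S_i, so C_i ⊕ C'_i = P_i ⊕ P'_i and thus P'_i = P_i ⊕ C_i ⊕ C'_i.
P'[1]: 0xAB ⊕ 0x42 ⊕ 0x77 = 0x9E.
P'[2]: 0x18 ⊕ 0xF2 ⊕ 0xF5 = 0x1F.
P'[3]: 0x2C ⊕ 0xC7 ⊕ 0x3D = 0xD6.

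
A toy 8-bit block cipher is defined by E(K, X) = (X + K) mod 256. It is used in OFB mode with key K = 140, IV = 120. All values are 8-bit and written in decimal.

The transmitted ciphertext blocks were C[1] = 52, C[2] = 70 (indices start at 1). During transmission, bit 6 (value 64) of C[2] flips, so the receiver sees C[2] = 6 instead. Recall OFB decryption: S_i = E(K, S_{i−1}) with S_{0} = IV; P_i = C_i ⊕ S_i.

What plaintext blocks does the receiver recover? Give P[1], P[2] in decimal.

Only C[2] changed, to 6. In OFB, a change in C_i flips the same bit in P_i only; the keystream is unaffected. Decrypting the received ciphertext:
P[1]: S = E(K, 120) = 4; 52 ⊕ 4 = 48.
P[2]: S = E(K, 4) = 144; 6 ⊕ 144 = 150.
Blocks that differ from the original plaintext: P[2].

P[1] = 48, P[2] = 150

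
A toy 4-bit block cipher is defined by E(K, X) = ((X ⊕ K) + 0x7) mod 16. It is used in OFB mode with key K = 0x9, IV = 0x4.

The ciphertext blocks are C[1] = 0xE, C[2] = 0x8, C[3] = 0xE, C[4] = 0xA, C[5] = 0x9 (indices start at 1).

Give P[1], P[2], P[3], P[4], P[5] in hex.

OFB decryption: S_i = E(K, S_{i−1}) with S_{0} = IV; P_i = C_i ⊕ S_i.
P[1]: S = E(K, 0x4) = 0x4; 0xE ⊕ 0x4 = 0xA.
P[2]: S = E(K, 0x4) = 0x4; 0x8 ⊕ 0x4 = 0xC.
P[3]: S = E(K, 0x4) = 0x4; 0xE ⊕ 0x4 = 0xA.
P[4]: S = E(K, 0x4) = 0x4; 0xA ⊕ 0x4 = 0xE.
P[5]: S = E(K, 0x4) = 0x4; 0x9 ⊕ 0x4 = 0xD.

P[1] = 0xA, P[2] = 0xC, P[3] = 0xA, P[4] = 0xE, P[5] = 0xD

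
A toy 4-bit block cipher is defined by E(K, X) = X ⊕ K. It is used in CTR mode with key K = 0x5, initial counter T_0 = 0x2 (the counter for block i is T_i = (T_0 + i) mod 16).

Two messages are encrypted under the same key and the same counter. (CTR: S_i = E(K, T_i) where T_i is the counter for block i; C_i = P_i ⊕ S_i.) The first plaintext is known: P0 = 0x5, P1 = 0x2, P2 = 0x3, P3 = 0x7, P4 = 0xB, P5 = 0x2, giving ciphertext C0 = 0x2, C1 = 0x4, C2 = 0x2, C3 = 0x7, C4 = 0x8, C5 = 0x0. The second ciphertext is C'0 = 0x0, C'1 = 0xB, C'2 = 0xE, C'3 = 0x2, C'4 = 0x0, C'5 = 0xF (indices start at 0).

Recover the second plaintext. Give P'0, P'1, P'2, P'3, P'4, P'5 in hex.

P'0 = 0x7, P'1 = 0xD, P'2 = 0xF, P'3 = 0x2, P'4 = 0x3, P'5 = 0xD

In CTR with a reused counter, both messages share the same keystream S_i, so C_i ⊕ C'_i = P_i ⊕ P'_i and thus P'_i = P_i ⊕ C_i ⊕ C'_i.
P'0: 0x5 ⊕ 0x2 ⊕ 0x0 = 0x7.
P'1: 0x2 ⊕ 0x4 ⊕ 0xB = 0xD.
P'2: 0x3 ⊕ 0x2 ⊕ 0xE = 0xF.
P'3: 0x7 ⊕ 0x7 ⊕ 0x2 = 0x2.
P'4: 0xB ⊕ 0x8 ⊕ 0x0 = 0x3.
P'5: 0x2 ⊕ 0x0 ⊕ 0xF = 0xD.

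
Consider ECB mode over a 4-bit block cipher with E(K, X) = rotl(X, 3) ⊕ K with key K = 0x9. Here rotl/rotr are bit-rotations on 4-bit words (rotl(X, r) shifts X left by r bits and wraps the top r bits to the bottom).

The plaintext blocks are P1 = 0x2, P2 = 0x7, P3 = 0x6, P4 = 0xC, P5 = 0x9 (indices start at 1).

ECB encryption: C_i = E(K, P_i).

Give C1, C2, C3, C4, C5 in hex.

C1: E(K, 0x2) = 0x8.
C2: E(K, 0x7) = 0x2.
C3: E(K, 0x6) = 0xA.
C4: E(K, 0xC) = 0xF.
C5: E(K, 0x9) = 0x5.

C1 = 0x8, C2 = 0x2, C3 = 0xA, C4 = 0xF, C5 = 0x5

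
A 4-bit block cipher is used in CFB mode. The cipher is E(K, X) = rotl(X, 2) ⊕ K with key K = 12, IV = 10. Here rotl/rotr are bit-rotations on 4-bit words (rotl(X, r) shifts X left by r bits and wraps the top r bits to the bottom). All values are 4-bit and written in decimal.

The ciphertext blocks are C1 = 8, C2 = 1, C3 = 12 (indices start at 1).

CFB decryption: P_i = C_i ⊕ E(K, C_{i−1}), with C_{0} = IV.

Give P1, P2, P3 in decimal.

P1: E(K, 10) = 6; 8 ⊕ 6 = 14.
P2: E(K, 8) = 14; 1 ⊕ 14 = 15.
P3: E(K, 1) = 8; 12 ⊕ 8 = 4.

P1 = 14, P2 = 15, P3 = 4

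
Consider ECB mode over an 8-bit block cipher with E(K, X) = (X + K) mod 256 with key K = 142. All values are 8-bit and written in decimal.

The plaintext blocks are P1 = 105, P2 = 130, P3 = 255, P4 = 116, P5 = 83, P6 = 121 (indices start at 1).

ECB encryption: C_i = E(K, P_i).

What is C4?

C4 = 2

C4: E(K, 116) = 2.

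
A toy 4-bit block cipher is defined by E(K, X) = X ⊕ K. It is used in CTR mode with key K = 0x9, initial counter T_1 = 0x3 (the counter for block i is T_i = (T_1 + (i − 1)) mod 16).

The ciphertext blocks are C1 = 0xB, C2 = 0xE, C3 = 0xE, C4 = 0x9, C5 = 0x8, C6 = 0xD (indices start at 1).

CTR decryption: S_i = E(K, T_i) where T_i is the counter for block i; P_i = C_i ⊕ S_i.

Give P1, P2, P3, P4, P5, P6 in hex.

P1: T = 0x3, S = E(K, T) = 0xA; 0xB ⊕ 0xA = 0x1.
P2: T = 0x4, S = E(K, T) = 0xD; 0xE ⊕ 0xD = 0x3.
P3: T = 0x5, S = E(K, T) = 0xC; 0xE ⊕ 0xC = 0x2.
P4: T = 0x6, S = E(K, T) = 0xF; 0x9 ⊕ 0xF = 0x6.
P5: T = 0x7, S = E(K, T) = 0xE; 0x8 ⊕ 0xE = 0x6.
P6: T = 0x8, S = E(K, T) = 0x1; 0xD ⊕ 0x1 = 0xC.

P1 = 0x1, P2 = 0x3, P3 = 0x2, P4 = 0x6, P5 = 0x6, P6 = 0xC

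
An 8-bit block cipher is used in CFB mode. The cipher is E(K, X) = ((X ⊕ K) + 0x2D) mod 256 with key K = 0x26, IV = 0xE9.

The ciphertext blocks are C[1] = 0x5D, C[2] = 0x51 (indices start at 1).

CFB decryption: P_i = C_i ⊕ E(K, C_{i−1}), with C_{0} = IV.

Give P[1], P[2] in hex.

P[1]: E(K, 0xE9) = 0xFC; 0x5D ⊕ 0xFC = 0xA1.
P[2]: E(K, 0x5D) = 0xA8; 0x51 ⊕ 0xA8 = 0xF9.

P[1] = 0xA1, P[2] = 0xF9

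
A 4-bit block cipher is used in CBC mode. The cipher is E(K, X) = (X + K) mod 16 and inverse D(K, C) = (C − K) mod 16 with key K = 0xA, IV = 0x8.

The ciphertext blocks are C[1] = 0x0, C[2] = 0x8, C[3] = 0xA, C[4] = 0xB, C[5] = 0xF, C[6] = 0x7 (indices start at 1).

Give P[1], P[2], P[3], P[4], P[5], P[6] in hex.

CBC decryption: P_i = D(K, C_i) ⊕ C_{i−1}, with C_{0} = IV.
P[1]: D(K, 0x0) = 0x6; 0x6 ⊕ 0x8 = 0xE.
P[2]: D(K, 0x8) = 0xE; 0xE ⊕ 0x0 = 0xE.
P[3]: D(K, 0xA) = 0x0; 0x0 ⊕ 0x8 = 0x8.
P[4]: D(K, 0xB) = 0x1; 0x1 ⊕ 0xA = 0xB.
P[5]: D(K, 0xF) = 0x5; 0x5 ⊕ 0xB = 0xE.
P[6]: D(K, 0x7) = 0xD; 0xD ⊕ 0xF = 0x2.

P[1] = 0xE, P[2] = 0xE, P[3] = 0x8, P[4] = 0xB, P[5] = 0xE, P[6] = 0x2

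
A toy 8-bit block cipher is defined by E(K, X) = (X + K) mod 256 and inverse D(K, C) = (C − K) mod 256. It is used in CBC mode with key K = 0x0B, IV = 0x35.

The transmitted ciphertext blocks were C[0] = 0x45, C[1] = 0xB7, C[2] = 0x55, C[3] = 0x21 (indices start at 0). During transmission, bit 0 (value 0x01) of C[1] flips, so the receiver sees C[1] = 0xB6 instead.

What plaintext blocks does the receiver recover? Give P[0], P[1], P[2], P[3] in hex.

CBC decryption: P_i = D(K, C_i) ⊕ C_{i−1}, with C_{−1} = IV.
Only C[1] changed, to 0xB6. In CBC, a change in C_i garbles P_i and flips the same bit in P_{i+1}. Decrypting the received ciphertext:
P[0]: D(K, 0x45) = 0x3A; 0x3A ⊕ 0x35 = 0x0F.
P[1]: D(K, 0xB6) = 0xAB; 0xAB ⊕ 0x45 = 0xEE.
P[2]: D(K, 0x55) = 0x4A; 0x4A ⊕ 0xB6 = 0xFC.
P[3]: D(K, 0x21) = 0x16; 0x16 ⊕ 0x55 = 0x43.
Blocks that differ from the original plaintext: P[1], P[2].

P[0] = 0x0F, P[1] = 0xEE, P[2] = 0xFC, P[3] = 0x43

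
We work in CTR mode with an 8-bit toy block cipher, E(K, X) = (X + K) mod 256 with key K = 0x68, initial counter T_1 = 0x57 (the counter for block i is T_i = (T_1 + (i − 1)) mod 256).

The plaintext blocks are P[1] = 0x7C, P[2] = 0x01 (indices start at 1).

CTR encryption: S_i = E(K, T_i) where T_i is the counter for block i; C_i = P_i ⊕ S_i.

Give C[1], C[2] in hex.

C[1] = 0xC3, C[2] = 0xC1

C[1]: T = 0x57, S = E(K, T) = 0xBF; 0x7C ⊕ 0xBF = 0xC3.
C[2]: T = 0x58, S = E(K, T) = 0xC0; 0x01 ⊕ 0xC0 = 0xC1.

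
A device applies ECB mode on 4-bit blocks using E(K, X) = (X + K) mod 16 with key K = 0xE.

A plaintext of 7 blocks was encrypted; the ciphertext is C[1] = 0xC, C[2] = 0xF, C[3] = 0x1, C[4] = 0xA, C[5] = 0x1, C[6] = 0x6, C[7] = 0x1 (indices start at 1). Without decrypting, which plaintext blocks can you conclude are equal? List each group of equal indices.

P[3] = P[5] = P[7]

ECB encrypts each block independently with the same key, so equal ciphertext blocks imply equal plaintext blocks.
C[3] = C[5] = C[7] = 0x1, so P[3] = P[5] = P[7].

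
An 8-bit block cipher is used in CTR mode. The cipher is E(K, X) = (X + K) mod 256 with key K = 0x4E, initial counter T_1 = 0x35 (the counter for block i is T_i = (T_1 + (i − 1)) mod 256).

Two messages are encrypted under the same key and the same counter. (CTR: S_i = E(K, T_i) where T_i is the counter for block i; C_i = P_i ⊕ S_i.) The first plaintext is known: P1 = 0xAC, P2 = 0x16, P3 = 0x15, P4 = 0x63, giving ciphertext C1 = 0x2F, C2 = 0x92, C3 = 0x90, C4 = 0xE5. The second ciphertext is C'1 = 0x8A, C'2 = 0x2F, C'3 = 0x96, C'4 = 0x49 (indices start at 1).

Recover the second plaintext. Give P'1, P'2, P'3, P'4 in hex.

In CTR with a reused counter, both messages share the same keystream S_i, so C_i ⊕ C'_i = P_i ⊕ P'_i and thus P'_i = P_i ⊕ C_i ⊕ C'_i.
P'1: 0xAC ⊕ 0x2F ⊕ 0x8A = 0x09.
P'2: 0x16 ⊕ 0x92 ⊕ 0x2F = 0xAB.
P'3: 0x15 ⊕ 0x90 ⊕ 0x96 = 0x13.
P'4: 0x63 ⊕ 0xE5 ⊕ 0x49 = 0xCF.

P'1 = 0x09, P'2 = 0xAB, P'3 = 0x13, P'4 = 0xCF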